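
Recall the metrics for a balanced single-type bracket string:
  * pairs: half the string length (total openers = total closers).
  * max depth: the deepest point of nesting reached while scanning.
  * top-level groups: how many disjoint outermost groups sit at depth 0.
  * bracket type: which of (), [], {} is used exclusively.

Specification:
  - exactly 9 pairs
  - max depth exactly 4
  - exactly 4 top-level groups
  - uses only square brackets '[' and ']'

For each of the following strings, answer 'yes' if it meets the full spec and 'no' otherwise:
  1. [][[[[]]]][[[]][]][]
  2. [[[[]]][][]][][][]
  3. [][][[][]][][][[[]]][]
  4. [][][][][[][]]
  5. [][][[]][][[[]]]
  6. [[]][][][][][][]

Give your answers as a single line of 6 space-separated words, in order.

String 1 '[][[[[]]]][[[]][]][]': depth seq [1 0 1 2 3 4 3 2 1 0 1 2 3 2 1 2 1 0 1 0]
  -> pairs=10 depth=4 groups=4 -> no
String 2 '[[[[]]][][]][][][]': depth seq [1 2 3 4 3 2 1 2 1 2 1 0 1 0 1 0 1 0]
  -> pairs=9 depth=4 groups=4 -> yes
String 3 '[][][[][]][][][[[]]][]': depth seq [1 0 1 0 1 2 1 2 1 0 1 0 1 0 1 2 3 2 1 0 1 0]
  -> pairs=11 depth=3 groups=7 -> no
String 4 '[][][][][[][]]': depth seq [1 0 1 0 1 0 1 0 1 2 1 2 1 0]
  -> pairs=7 depth=2 groups=5 -> no
String 5 '[][][[]][][[[]]]': depth seq [1 0 1 0 1 2 1 0 1 0 1 2 3 2 1 0]
  -> pairs=8 depth=3 groups=5 -> no
String 6 '[[]][][][][][][]': depth seq [1 2 1 0 1 0 1 0 1 0 1 0 1 0 1 0]
  -> pairs=8 depth=2 groups=7 -> no

Answer: no yes no no no no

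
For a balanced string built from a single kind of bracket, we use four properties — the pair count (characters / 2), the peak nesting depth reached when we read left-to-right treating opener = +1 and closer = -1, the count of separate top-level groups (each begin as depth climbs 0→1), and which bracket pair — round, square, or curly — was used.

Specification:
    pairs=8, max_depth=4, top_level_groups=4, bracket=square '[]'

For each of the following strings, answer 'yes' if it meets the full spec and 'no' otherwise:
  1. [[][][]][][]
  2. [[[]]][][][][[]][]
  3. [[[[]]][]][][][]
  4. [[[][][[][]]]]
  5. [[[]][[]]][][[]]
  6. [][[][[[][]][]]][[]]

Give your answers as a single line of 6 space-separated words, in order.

String 1 '[[][][]][][]': depth seq [1 2 1 2 1 2 1 0 1 0 1 0]
  -> pairs=6 depth=2 groups=3 -> no
String 2 '[[[]]][][][][[]][]': depth seq [1 2 3 2 1 0 1 0 1 0 1 0 1 2 1 0 1 0]
  -> pairs=9 depth=3 groups=6 -> no
String 3 '[[[[]]][]][][][]': depth seq [1 2 3 4 3 2 1 2 1 0 1 0 1 0 1 0]
  -> pairs=8 depth=4 groups=4 -> yes
String 4 '[[[][][[][]]]]': depth seq [1 2 3 2 3 2 3 4 3 4 3 2 1 0]
  -> pairs=7 depth=4 groups=1 -> no
String 5 '[[[]][[]]][][[]]': depth seq [1 2 3 2 1 2 3 2 1 0 1 0 1 2 1 0]
  -> pairs=8 depth=3 groups=3 -> no
String 6 '[][[][[[][]][]]][[]]': depth seq [1 0 1 2 1 2 3 4 3 4 3 2 3 2 1 0 1 2 1 0]
  -> pairs=10 depth=4 groups=3 -> no

Answer: no no yes no no no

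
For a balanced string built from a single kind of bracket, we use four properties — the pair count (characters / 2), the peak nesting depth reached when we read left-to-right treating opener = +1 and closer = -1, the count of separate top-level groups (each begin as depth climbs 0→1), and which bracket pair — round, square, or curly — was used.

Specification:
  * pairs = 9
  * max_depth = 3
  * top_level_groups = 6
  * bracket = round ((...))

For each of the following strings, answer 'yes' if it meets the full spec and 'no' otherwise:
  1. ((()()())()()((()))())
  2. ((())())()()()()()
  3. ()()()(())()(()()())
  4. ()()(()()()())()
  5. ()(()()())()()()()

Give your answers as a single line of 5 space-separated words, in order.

String 1 '((()()())()()((()))())': depth seq [1 2 3 2 3 2 3 2 1 2 1 2 1 2 3 4 3 2 1 2 1 0]
  -> pairs=11 depth=4 groups=1 -> no
String 2 '((())())()()()()()': depth seq [1 2 3 2 1 2 1 0 1 0 1 0 1 0 1 0 1 0]
  -> pairs=9 depth=3 groups=6 -> yes
String 3 '()()()(())()(()()())': depth seq [1 0 1 0 1 0 1 2 1 0 1 0 1 2 1 2 1 2 1 0]
  -> pairs=10 depth=2 groups=6 -> no
String 4 '()()(()()()())()': depth seq [1 0 1 0 1 2 1 2 1 2 1 2 1 0 1 0]
  -> pairs=8 depth=2 groups=4 -> no
String 5 '()(()()())()()()()': depth seq [1 0 1 2 1 2 1 2 1 0 1 0 1 0 1 0 1 0]
  -> pairs=9 depth=2 groups=6 -> no

Answer: no yes no no no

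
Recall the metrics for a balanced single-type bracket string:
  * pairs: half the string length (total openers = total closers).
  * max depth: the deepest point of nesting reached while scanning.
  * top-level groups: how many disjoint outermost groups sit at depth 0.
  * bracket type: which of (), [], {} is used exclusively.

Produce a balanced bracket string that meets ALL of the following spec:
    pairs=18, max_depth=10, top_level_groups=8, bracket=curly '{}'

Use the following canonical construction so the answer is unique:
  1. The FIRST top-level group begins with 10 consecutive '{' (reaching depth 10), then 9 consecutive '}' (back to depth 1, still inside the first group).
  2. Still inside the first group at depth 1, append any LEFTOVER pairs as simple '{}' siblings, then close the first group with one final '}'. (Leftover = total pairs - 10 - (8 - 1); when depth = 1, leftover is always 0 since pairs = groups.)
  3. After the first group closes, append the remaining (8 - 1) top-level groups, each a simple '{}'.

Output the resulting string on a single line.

Spec: pairs=18 depth=10 groups=8
Leftover pairs = 18 - 10 - (8-1) = 1
First group: deep chain of depth 10 + 1 sibling pairs
Remaining 7 groups: simple '{}' each

Answer: {{{{{{{{{{}}}}}}}}}{}}{}{}{}{}{}{}{}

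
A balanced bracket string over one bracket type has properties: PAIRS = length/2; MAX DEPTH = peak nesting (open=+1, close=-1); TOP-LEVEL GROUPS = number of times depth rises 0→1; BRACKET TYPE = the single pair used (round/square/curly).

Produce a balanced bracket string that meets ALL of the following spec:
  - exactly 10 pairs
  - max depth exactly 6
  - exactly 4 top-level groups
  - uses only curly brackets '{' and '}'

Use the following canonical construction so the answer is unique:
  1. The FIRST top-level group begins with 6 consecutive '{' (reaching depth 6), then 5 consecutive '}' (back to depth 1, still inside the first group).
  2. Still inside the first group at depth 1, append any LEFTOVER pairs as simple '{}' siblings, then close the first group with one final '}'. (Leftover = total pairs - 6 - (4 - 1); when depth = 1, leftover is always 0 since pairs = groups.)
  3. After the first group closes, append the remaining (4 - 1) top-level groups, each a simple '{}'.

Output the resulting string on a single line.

Spec: pairs=10 depth=6 groups=4
Leftover pairs = 10 - 6 - (4-1) = 1
First group: deep chain of depth 6 + 1 sibling pairs
Remaining 3 groups: simple '{}' each

Answer: {{{{{{}}}}}{}}{}{}{}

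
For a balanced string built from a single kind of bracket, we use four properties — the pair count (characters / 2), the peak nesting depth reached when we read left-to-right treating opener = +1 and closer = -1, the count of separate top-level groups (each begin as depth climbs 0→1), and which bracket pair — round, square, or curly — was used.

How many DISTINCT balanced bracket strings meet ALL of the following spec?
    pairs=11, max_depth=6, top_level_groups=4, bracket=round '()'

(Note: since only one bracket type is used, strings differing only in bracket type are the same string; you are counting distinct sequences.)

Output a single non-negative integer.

Answer: 352

Derivation:
Spec: pairs=11 depth=6 groups=4
Count(depth <= 6) = 7012
Count(depth <= 5) = 6660
Count(depth == 6) = 7012 - 6660 = 352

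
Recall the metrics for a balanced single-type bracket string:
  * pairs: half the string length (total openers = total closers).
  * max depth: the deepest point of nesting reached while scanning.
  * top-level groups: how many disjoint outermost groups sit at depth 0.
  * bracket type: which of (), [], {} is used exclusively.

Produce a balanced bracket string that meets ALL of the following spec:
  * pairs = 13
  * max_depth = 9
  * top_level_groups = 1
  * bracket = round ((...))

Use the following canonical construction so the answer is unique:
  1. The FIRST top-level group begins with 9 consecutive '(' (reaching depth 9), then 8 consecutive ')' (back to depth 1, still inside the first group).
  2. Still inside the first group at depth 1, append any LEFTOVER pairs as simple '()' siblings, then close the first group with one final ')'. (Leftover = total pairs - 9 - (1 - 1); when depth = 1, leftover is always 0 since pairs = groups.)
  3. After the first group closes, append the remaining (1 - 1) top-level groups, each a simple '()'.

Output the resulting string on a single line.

Answer: ((((((((())))))))()()()())

Derivation:
Spec: pairs=13 depth=9 groups=1
Leftover pairs = 13 - 9 - (1-1) = 4
First group: deep chain of depth 9 + 4 sibling pairs
Remaining 0 groups: simple '()' each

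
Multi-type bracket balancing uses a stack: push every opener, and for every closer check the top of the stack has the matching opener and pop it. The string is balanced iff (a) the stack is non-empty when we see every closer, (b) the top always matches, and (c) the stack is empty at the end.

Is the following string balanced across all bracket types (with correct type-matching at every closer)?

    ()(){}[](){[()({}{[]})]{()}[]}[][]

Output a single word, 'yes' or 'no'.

Answer: yes

Derivation:
pos 0: push '('; stack = (
pos 1: ')' matches '('; pop; stack = (empty)
pos 2: push '('; stack = (
pos 3: ')' matches '('; pop; stack = (empty)
pos 4: push '{'; stack = {
pos 5: '}' matches '{'; pop; stack = (empty)
pos 6: push '['; stack = [
pos 7: ']' matches '['; pop; stack = (empty)
pos 8: push '('; stack = (
pos 9: ')' matches '('; pop; stack = (empty)
pos 10: push '{'; stack = {
pos 11: push '['; stack = {[
pos 12: push '('; stack = {[(
pos 13: ')' matches '('; pop; stack = {[
pos 14: push '('; stack = {[(
pos 15: push '{'; stack = {[({
pos 16: '}' matches '{'; pop; stack = {[(
pos 17: push '{'; stack = {[({
pos 18: push '['; stack = {[({[
pos 19: ']' matches '['; pop; stack = {[({
pos 20: '}' matches '{'; pop; stack = {[(
pos 21: ')' matches '('; pop; stack = {[
pos 22: ']' matches '['; pop; stack = {
pos 23: push '{'; stack = {{
pos 24: push '('; stack = {{(
pos 25: ')' matches '('; pop; stack = {{
pos 26: '}' matches '{'; pop; stack = {
pos 27: push '['; stack = {[
pos 28: ']' matches '['; pop; stack = {
pos 29: '}' matches '{'; pop; stack = (empty)
pos 30: push '['; stack = [
pos 31: ']' matches '['; pop; stack = (empty)
pos 32: push '['; stack = [
pos 33: ']' matches '['; pop; stack = (empty)
end: stack empty → VALID
Verdict: properly nested → yes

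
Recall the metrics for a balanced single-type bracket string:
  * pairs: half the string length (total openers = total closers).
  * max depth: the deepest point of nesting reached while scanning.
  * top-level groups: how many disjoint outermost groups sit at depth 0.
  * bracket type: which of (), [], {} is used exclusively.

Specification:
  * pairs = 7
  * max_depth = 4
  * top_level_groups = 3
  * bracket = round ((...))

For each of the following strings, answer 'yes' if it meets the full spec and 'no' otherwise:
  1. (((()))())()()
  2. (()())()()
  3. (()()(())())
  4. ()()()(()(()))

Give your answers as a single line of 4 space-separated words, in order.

Answer: yes no no no

Derivation:
String 1 '(((()))())()()': depth seq [1 2 3 4 3 2 1 2 1 0 1 0 1 0]
  -> pairs=7 depth=4 groups=3 -> yes
String 2 '(()())()()': depth seq [1 2 1 2 1 0 1 0 1 0]
  -> pairs=5 depth=2 groups=3 -> no
String 3 '(()()(())())': depth seq [1 2 1 2 1 2 3 2 1 2 1 0]
  -> pairs=6 depth=3 groups=1 -> no
String 4 '()()()(()(()))': depth seq [1 0 1 0 1 0 1 2 1 2 3 2 1 0]
  -> pairs=7 depth=3 groups=4 -> no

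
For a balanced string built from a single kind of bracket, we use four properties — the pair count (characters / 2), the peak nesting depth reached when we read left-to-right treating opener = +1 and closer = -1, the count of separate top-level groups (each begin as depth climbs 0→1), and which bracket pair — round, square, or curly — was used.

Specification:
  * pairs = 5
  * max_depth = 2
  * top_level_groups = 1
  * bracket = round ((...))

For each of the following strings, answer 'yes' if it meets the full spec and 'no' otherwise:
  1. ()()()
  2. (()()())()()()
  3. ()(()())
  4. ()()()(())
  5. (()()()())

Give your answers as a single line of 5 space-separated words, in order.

String 1 '()()()': depth seq [1 0 1 0 1 0]
  -> pairs=3 depth=1 groups=3 -> no
String 2 '(()()())()()()': depth seq [1 2 1 2 1 2 1 0 1 0 1 0 1 0]
  -> pairs=7 depth=2 groups=4 -> no
String 3 '()(()())': depth seq [1 0 1 2 1 2 1 0]
  -> pairs=4 depth=2 groups=2 -> no
String 4 '()()()(())': depth seq [1 0 1 0 1 0 1 2 1 0]
  -> pairs=5 depth=2 groups=4 -> no
String 5 '(()()()())': depth seq [1 2 1 2 1 2 1 2 1 0]
  -> pairs=5 depth=2 groups=1 -> yes

Answer: no no no no yes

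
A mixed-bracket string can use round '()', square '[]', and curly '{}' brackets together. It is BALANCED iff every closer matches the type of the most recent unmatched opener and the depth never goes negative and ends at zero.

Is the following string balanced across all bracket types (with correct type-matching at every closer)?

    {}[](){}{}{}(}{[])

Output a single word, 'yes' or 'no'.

Answer: no

Derivation:
pos 0: push '{'; stack = {
pos 1: '}' matches '{'; pop; stack = (empty)
pos 2: push '['; stack = [
pos 3: ']' matches '['; pop; stack = (empty)
pos 4: push '('; stack = (
pos 5: ')' matches '('; pop; stack = (empty)
pos 6: push '{'; stack = {
pos 7: '}' matches '{'; pop; stack = (empty)
pos 8: push '{'; stack = {
pos 9: '}' matches '{'; pop; stack = (empty)
pos 10: push '{'; stack = {
pos 11: '}' matches '{'; pop; stack = (empty)
pos 12: push '('; stack = (
pos 13: saw closer '}' but top of stack is '(' (expected ')') → INVALID
Verdict: type mismatch at position 13: '}' closes '(' → no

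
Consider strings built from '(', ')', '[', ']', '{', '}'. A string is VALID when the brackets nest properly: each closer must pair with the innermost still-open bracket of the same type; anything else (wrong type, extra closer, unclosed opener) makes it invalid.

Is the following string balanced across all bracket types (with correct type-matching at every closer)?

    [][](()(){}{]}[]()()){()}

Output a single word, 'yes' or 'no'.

Answer: no

Derivation:
pos 0: push '['; stack = [
pos 1: ']' matches '['; pop; stack = (empty)
pos 2: push '['; stack = [
pos 3: ']' matches '['; pop; stack = (empty)
pos 4: push '('; stack = (
pos 5: push '('; stack = ((
pos 6: ')' matches '('; pop; stack = (
pos 7: push '('; stack = ((
pos 8: ')' matches '('; pop; stack = (
pos 9: push '{'; stack = ({
pos 10: '}' matches '{'; pop; stack = (
pos 11: push '{'; stack = ({
pos 12: saw closer ']' but top of stack is '{' (expected '}') → INVALID
Verdict: type mismatch at position 12: ']' closes '{' → no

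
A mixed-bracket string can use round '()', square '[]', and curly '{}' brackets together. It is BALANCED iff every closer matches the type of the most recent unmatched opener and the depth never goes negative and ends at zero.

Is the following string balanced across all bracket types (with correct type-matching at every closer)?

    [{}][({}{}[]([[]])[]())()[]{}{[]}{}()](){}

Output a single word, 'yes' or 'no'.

pos 0: push '['; stack = [
pos 1: push '{'; stack = [{
pos 2: '}' matches '{'; pop; stack = [
pos 3: ']' matches '['; pop; stack = (empty)
pos 4: push '['; stack = [
pos 5: push '('; stack = [(
pos 6: push '{'; stack = [({
pos 7: '}' matches '{'; pop; stack = [(
pos 8: push '{'; stack = [({
pos 9: '}' matches '{'; pop; stack = [(
pos 10: push '['; stack = [([
pos 11: ']' matches '['; pop; stack = [(
pos 12: push '('; stack = [((
pos 13: push '['; stack = [(([
pos 14: push '['; stack = [(([[
pos 15: ']' matches '['; pop; stack = [(([
pos 16: ']' matches '['; pop; stack = [((
pos 17: ')' matches '('; pop; stack = [(
pos 18: push '['; stack = [([
pos 19: ']' matches '['; pop; stack = [(
pos 20: push '('; stack = [((
pos 21: ')' matches '('; pop; stack = [(
pos 22: ')' matches '('; pop; stack = [
pos 23: push '('; stack = [(
pos 24: ')' matches '('; pop; stack = [
pos 25: push '['; stack = [[
pos 26: ']' matches '['; pop; stack = [
pos 27: push '{'; stack = [{
pos 28: '}' matches '{'; pop; stack = [
pos 29: push '{'; stack = [{
pos 30: push '['; stack = [{[
pos 31: ']' matches '['; pop; stack = [{
pos 32: '}' matches '{'; pop; stack = [
pos 33: push '{'; stack = [{
pos 34: '}' matches '{'; pop; stack = [
pos 35: push '('; stack = [(
pos 36: ')' matches '('; pop; stack = [
pos 37: ']' matches '['; pop; stack = (empty)
pos 38: push '('; stack = (
pos 39: ')' matches '('; pop; stack = (empty)
pos 40: push '{'; stack = {
pos 41: '}' matches '{'; pop; stack = (empty)
end: stack empty → VALID
Verdict: properly nested → yes

Answer: yes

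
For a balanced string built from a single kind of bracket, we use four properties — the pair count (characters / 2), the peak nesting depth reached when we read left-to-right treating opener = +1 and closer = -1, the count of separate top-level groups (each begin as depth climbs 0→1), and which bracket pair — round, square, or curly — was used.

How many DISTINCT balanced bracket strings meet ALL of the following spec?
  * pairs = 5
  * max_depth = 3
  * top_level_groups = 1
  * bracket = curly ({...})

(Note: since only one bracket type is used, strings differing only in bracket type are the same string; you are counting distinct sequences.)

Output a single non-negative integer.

Answer: 7

Derivation:
Spec: pairs=5 depth=3 groups=1
Count(depth <= 3) = 8
Count(depth <= 2) = 1
Count(depth == 3) = 8 - 1 = 7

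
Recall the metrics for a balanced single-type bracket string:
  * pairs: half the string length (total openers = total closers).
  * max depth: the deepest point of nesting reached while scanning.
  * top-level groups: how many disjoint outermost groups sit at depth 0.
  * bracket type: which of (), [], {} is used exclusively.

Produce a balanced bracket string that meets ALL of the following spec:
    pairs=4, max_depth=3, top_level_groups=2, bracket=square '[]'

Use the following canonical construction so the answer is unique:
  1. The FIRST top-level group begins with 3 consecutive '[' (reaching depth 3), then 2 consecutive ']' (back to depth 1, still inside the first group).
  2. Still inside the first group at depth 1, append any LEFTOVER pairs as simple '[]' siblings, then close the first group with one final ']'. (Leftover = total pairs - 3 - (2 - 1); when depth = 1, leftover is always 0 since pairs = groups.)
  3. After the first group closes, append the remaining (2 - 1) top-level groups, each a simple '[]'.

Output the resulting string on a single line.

Answer: [[[]]][]

Derivation:
Spec: pairs=4 depth=3 groups=2
Leftover pairs = 4 - 3 - (2-1) = 0
First group: deep chain of depth 3 + 0 sibling pairs
Remaining 1 groups: simple '[]' each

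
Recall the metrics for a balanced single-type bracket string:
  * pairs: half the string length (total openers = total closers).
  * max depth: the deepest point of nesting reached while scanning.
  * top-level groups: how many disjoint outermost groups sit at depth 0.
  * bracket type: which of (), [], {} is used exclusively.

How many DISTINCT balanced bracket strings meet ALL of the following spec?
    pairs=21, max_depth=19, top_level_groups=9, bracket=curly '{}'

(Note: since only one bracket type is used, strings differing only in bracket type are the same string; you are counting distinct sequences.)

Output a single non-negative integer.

Spec: pairs=21 depth=19 groups=9
Count(depth <= 19) = 96768360
Count(depth <= 18) = 96768360
Count(depth == 19) = 96768360 - 96768360 = 0

Answer: 0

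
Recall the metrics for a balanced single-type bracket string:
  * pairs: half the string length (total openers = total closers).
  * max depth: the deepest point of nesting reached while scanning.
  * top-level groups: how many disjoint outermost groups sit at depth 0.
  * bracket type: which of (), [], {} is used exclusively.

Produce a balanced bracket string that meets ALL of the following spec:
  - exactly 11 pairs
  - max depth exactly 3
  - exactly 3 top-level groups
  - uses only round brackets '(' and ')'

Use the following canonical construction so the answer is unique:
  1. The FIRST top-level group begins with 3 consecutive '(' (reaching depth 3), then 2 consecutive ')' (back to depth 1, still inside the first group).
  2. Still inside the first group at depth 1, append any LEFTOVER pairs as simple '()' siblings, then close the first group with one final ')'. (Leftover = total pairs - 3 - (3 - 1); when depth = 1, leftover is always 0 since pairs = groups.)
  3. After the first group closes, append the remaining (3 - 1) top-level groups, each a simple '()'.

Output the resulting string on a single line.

Answer: ((())()()()()()())()()

Derivation:
Spec: pairs=11 depth=3 groups=3
Leftover pairs = 11 - 3 - (3-1) = 6
First group: deep chain of depth 3 + 6 sibling pairs
Remaining 2 groups: simple '()' each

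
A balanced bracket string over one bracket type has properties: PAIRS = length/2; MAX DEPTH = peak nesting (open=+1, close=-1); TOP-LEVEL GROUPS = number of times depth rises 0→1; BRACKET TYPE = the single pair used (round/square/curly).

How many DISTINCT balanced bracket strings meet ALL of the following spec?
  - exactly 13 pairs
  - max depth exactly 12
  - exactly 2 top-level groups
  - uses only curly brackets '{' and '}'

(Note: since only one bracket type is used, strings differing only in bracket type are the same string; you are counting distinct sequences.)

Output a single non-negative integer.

Answer: 2

Derivation:
Spec: pairs=13 depth=12 groups=2
Count(depth <= 12) = 208012
Count(depth <= 11) = 208010
Count(depth == 12) = 208012 - 208010 = 2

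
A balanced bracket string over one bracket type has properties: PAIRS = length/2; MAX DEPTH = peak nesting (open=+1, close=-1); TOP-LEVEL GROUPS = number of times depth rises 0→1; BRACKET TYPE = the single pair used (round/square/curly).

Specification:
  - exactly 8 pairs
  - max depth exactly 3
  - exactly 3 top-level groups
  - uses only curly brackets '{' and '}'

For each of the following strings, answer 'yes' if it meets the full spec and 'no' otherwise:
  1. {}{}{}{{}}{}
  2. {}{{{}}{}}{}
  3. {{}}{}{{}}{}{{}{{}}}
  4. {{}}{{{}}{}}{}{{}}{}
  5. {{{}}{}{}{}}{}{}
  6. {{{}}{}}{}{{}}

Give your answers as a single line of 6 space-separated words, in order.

String 1 '{}{}{}{{}}{}': depth seq [1 0 1 0 1 0 1 2 1 0 1 0]
  -> pairs=6 depth=2 groups=5 -> no
String 2 '{}{{{}}{}}{}': depth seq [1 0 1 2 3 2 1 2 1 0 1 0]
  -> pairs=6 depth=3 groups=3 -> no
String 3 '{{}}{}{{}}{}{{}{{}}}': depth seq [1 2 1 0 1 0 1 2 1 0 1 0 1 2 1 2 3 2 1 0]
  -> pairs=10 depth=3 groups=5 -> no
String 4 '{{}}{{{}}{}}{}{{}}{}': depth seq [1 2 1 0 1 2 3 2 1 2 1 0 1 0 1 2 1 0 1 0]
  -> pairs=10 depth=3 groups=5 -> no
String 5 '{{{}}{}{}{}}{}{}': depth seq [1 2 3 2 1 2 1 2 1 2 1 0 1 0 1 0]
  -> pairs=8 depth=3 groups=3 -> yes
String 6 '{{{}}{}}{}{{}}': depth seq [1 2 3 2 1 2 1 0 1 0 1 2 1 0]
  -> pairs=7 depth=3 groups=3 -> no

Answer: no no no no yes no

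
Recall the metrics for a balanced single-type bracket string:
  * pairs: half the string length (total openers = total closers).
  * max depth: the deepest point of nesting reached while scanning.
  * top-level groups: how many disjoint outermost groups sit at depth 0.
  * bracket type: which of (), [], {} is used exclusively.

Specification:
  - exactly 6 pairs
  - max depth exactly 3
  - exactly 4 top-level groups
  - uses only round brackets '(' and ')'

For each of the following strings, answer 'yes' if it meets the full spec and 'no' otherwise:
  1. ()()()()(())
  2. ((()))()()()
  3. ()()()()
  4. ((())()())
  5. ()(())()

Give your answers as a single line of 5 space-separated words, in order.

Answer: no yes no no no

Derivation:
String 1 '()()()()(())': depth seq [1 0 1 0 1 0 1 0 1 2 1 0]
  -> pairs=6 depth=2 groups=5 -> no
String 2 '((()))()()()': depth seq [1 2 3 2 1 0 1 0 1 0 1 0]
  -> pairs=6 depth=3 groups=4 -> yes
String 3 '()()()()': depth seq [1 0 1 0 1 0 1 0]
  -> pairs=4 depth=1 groups=4 -> no
String 4 '((())()())': depth seq [1 2 3 2 1 2 1 2 1 0]
  -> pairs=5 depth=3 groups=1 -> no
String 5 '()(())()': depth seq [1 0 1 2 1 0 1 0]
  -> pairs=4 depth=2 groups=3 -> no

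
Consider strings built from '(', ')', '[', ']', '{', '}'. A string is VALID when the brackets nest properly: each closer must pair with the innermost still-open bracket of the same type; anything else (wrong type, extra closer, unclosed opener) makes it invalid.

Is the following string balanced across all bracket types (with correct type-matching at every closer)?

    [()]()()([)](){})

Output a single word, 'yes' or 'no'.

pos 0: push '['; stack = [
pos 1: push '('; stack = [(
pos 2: ')' matches '('; pop; stack = [
pos 3: ']' matches '['; pop; stack = (empty)
pos 4: push '('; stack = (
pos 5: ')' matches '('; pop; stack = (empty)
pos 6: push '('; stack = (
pos 7: ')' matches '('; pop; stack = (empty)
pos 8: push '('; stack = (
pos 9: push '['; stack = ([
pos 10: saw closer ')' but top of stack is '[' (expected ']') → INVALID
Verdict: type mismatch at position 10: ')' closes '[' → no

Answer: no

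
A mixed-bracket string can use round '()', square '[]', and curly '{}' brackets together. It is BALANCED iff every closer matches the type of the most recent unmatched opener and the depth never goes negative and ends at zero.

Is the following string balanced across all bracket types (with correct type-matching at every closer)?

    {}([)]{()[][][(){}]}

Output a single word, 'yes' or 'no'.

Answer: no

Derivation:
pos 0: push '{'; stack = {
pos 1: '}' matches '{'; pop; stack = (empty)
pos 2: push '('; stack = (
pos 3: push '['; stack = ([
pos 4: saw closer ')' but top of stack is '[' (expected ']') → INVALID
Verdict: type mismatch at position 4: ')' closes '[' → no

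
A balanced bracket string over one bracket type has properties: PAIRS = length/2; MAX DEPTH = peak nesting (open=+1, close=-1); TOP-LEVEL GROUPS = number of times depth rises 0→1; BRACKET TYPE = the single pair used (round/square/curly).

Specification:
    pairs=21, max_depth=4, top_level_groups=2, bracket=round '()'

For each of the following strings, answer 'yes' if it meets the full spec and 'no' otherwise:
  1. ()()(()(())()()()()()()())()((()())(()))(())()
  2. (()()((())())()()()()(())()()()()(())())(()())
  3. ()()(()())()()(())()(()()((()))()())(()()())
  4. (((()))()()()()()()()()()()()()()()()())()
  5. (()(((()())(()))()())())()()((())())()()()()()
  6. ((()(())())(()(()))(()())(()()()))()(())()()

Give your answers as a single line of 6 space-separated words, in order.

Answer: no no no yes no no

Derivation:
String 1 '()()(()(())()()()()()()())()((()())(()))(())()': depth seq [1 0 1 0 1 2 1 2 3 2 1 2 1 2 1 2 1 2 1 2 1 2 1 2 1 0 1 0 1 2 3 2 3 2 1 2 3 2 1 0 1 2 1 0 1 0]
  -> pairs=23 depth=3 groups=7 -> no
String 2 '(()()((())())()()()()(())()()()()(())())(()())': depth seq [1 2 1 2 1 2 3 4 3 2 3 2 1 2 1 2 1 2 1 2 1 2 3 2 1 2 1 2 1 2 1 2 1 2 3 2 1 2 1 0 1 2 1 2 1 0]
  -> pairs=23 depth=4 groups=2 -> no
String 3 '()()(()())()()(())()(()()((()))()())(()()())': depth seq [1 0 1 0 1 2 1 2 1 0 1 0 1 0 1 2 1 0 1 0 1 2 1 2 1 2 3 4 3 2 1 2 1 2 1 0 1 2 1 2 1 2 1 0]
  -> pairs=22 depth=4 groups=9 -> no
String 4 '(((()))()()()()()()()()()()()()()()()())()': depth seq [1 2 3 4 3 2 1 2 1 2 1 2 1 2 1 2 1 2 1 2 1 2 1 2 1 2 1 2 1 2 1 2 1 2 1 2 1 2 1 0 1 0]
  -> pairs=21 depth=4 groups=2 -> yes
String 5 '(()(((()())(()))()())())()()((())())()()()()()': depth seq [1 2 1 2 3 4 5 4 5 4 3 4 5 4 3 2 3 2 3 2 1 2 1 0 1 0 1 0 1 2 3 2 1 2 1 0 1 0 1 0 1 0 1 0 1 0]
  -> pairs=23 depth=5 groups=9 -> no
String 6 '((()(())())(()(()))(()())(()()()))()(())()()': depth seq [1 2 3 2 3 4 3 2 3 2 1 2 3 2 3 4 3 2 1 2 3 2 3 2 1 2 3 2 3 2 3 2 1 0 1 0 1 2 1 0 1 0 1 0]
  -> pairs=22 depth=4 groups=5 -> no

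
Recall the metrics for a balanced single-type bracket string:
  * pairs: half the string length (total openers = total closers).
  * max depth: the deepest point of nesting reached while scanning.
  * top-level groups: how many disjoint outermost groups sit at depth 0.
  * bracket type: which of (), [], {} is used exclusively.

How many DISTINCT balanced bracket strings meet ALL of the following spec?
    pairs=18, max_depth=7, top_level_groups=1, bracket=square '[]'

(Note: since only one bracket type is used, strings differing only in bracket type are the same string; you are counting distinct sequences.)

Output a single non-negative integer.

Answer: 31945379

Derivation:
Spec: pairs=18 depth=7 groups=1
Count(depth <= 7) = 85262464
Count(depth <= 6) = 53317085
Count(depth == 7) = 85262464 - 53317085 = 31945379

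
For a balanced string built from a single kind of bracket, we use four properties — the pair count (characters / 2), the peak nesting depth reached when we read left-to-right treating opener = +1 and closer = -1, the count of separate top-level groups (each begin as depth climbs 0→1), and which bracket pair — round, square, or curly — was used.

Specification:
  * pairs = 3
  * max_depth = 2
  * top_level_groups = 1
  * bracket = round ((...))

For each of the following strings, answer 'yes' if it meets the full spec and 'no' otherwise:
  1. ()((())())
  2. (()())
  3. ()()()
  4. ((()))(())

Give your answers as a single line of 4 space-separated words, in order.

Answer: no yes no no

Derivation:
String 1 '()((())())': depth seq [1 0 1 2 3 2 1 2 1 0]
  -> pairs=5 depth=3 groups=2 -> no
String 2 '(()())': depth seq [1 2 1 2 1 0]
  -> pairs=3 depth=2 groups=1 -> yes
String 3 '()()()': depth seq [1 0 1 0 1 0]
  -> pairs=3 depth=1 groups=3 -> no
String 4 '((()))(())': depth seq [1 2 3 2 1 0 1 2 1 0]
  -> pairs=5 depth=3 groups=2 -> no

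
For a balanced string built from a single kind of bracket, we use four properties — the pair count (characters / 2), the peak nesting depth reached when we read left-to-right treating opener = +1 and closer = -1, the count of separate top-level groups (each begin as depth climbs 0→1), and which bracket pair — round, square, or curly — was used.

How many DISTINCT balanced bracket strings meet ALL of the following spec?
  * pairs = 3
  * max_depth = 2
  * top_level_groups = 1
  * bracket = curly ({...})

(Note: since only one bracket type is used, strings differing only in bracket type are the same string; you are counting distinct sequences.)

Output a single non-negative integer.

Spec: pairs=3 depth=2 groups=1
Count(depth <= 2) = 1
Count(depth <= 1) = 0
Count(depth == 2) = 1 - 0 = 1

Answer: 1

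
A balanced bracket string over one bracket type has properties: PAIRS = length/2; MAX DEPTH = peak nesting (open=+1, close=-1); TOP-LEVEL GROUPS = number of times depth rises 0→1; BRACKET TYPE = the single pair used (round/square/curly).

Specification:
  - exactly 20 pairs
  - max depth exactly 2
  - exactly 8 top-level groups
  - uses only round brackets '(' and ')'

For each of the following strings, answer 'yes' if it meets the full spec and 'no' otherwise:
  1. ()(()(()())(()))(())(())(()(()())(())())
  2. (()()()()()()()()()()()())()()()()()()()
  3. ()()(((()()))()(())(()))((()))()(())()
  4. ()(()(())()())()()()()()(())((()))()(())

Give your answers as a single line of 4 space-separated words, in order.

Answer: no yes no no

Derivation:
String 1 '()(()(()())(()))(())(())(()(()())(())())': depth seq [1 0 1 2 1 2 3 2 3 2 1 2 3 2 1 0 1 2 1 0 1 2 1 0 1 2 1 2 3 2 3 2 1 2 3 2 1 2 1 0]
  -> pairs=20 depth=3 groups=5 -> no
String 2 '(()()()()()()()()()()()())()()()()()()()': depth seq [1 2 1 2 1 2 1 2 1 2 1 2 1 2 1 2 1 2 1 2 1 2 1 2 1 0 1 0 1 0 1 0 1 0 1 0 1 0 1 0]
  -> pairs=20 depth=2 groups=8 -> yes
String 3 '()()(((()()))()(())(()))((()))()(())()': depth seq [1 0 1 0 1 2 3 4 3 4 3 2 1 2 1 2 3 2 1 2 3 2 1 0 1 2 3 2 1 0 1 0 1 2 1 0 1 0]
  -> pairs=19 depth=4 groups=7 -> no
String 4 '()(()(())()())()()()()()(())((()))()(())': depth seq [1 0 1 2 1 2 3 2 1 2 1 2 1 0 1 0 1 0 1 0 1 0 1 0 1 2 1 0 1 2 3 2 1 0 1 0 1 2 1 0]
  -> pairs=20 depth=3 groups=11 -> no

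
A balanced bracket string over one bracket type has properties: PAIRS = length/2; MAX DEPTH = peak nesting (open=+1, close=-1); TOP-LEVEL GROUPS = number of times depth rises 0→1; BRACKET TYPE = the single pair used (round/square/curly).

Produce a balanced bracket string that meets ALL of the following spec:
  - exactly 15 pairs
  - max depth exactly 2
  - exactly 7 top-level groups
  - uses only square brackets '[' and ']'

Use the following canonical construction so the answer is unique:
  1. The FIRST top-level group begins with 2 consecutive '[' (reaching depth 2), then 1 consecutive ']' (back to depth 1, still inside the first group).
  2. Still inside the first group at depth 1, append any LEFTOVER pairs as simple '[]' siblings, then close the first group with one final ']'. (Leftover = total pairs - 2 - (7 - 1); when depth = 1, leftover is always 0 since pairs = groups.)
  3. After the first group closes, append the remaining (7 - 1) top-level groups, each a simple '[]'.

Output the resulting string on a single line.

Answer: [[][][][][][][][]][][][][][][]

Derivation:
Spec: pairs=15 depth=2 groups=7
Leftover pairs = 15 - 2 - (7-1) = 7
First group: deep chain of depth 2 + 7 sibling pairs
Remaining 6 groups: simple '[]' each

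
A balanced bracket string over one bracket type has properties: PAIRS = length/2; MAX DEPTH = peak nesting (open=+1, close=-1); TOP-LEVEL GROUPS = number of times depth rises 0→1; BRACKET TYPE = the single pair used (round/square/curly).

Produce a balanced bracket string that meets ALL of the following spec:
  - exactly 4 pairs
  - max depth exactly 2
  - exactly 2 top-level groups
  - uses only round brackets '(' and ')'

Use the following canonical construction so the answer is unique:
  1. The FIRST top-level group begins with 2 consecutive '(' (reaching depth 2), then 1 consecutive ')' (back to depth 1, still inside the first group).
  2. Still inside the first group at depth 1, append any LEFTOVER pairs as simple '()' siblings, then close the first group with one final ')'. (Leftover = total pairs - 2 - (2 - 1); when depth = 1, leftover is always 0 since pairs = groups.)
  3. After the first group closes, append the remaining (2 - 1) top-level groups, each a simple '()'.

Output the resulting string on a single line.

Spec: pairs=4 depth=2 groups=2
Leftover pairs = 4 - 2 - (2-1) = 1
First group: deep chain of depth 2 + 1 sibling pairs
Remaining 1 groups: simple '()' each

Answer: (()())()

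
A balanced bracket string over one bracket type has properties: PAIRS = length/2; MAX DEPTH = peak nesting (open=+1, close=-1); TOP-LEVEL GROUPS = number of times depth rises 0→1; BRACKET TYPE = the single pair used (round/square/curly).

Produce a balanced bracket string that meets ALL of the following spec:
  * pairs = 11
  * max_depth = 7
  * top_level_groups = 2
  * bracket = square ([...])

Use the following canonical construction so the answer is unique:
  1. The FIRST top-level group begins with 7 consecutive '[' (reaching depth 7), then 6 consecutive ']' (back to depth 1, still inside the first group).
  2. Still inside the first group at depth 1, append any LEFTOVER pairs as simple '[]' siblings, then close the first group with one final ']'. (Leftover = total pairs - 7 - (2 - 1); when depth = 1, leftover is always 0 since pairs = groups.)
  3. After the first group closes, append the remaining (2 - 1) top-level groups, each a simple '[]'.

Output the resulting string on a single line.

Answer: [[[[[[[]]]]]][][][]][]

Derivation:
Spec: pairs=11 depth=7 groups=2
Leftover pairs = 11 - 7 - (2-1) = 3
First group: deep chain of depth 7 + 3 sibling pairs
Remaining 1 groups: simple '[]' each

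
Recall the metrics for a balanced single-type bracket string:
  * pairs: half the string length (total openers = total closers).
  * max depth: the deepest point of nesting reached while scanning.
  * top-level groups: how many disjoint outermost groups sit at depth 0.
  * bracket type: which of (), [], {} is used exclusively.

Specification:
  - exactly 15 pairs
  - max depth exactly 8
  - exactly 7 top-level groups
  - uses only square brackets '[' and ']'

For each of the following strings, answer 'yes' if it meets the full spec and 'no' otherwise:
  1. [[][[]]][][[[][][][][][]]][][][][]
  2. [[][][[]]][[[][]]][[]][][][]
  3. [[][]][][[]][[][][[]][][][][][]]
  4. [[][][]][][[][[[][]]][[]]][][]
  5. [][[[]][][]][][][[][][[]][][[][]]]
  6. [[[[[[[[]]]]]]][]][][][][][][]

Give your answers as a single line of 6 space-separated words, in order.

String 1 '[[][[]]][][[[][][][][][]]][][][][]': depth seq [1 2 1 2 3 2 1 0 1 0 1 2 3 2 3 2 3 2 3 2 3 2 3 2 1 0 1 0 1 0 1 0 1 0]
  -> pairs=17 depth=3 groups=7 -> no
String 2 '[[][][[]]][[[][]]][[]][][][]': depth seq [1 2 1 2 1 2 3 2 1 0 1 2 3 2 3 2 1 0 1 2 1 0 1 0 1 0 1 0]
  -> pairs=14 depth=3 groups=6 -> no
String 3 '[[][]][][[]][[][][[]][][][][][]]': depth seq [1 2 1 2 1 0 1 0 1 2 1 0 1 2 1 2 1 2 3 2 1 2 1 2 1 2 1 2 1 2 1 0]
  -> pairs=16 depth=3 groups=4 -> no
String 4 '[[][][]][][[][[[][]]][[]]][][]': depth seq [1 2 1 2 1 2 1 0 1 0 1 2 1 2 3 4 3 4 3 2 1 2 3 2 1 0 1 0 1 0]
  -> pairs=15 depth=4 groups=5 -> no
String 5 '[][[[]][][]][][][[][][[]][][[][]]]': depth seq [1 0 1 2 3 2 1 2 1 2 1 0 1 0 1 0 1 2 1 2 1 2 3 2 1 2 1 2 3 2 3 2 1 0]
  -> pairs=17 depth=3 groups=5 -> no
String 6 '[[[[[[[[]]]]]]][]][][][][][][]': depth seq [1 2 3 4 5 6 7 8 7 6 5 4 3 2 1 2 1 0 1 0 1 0 1 0 1 0 1 0 1 0]
  -> pairs=15 depth=8 groups=7 -> yes

Answer: no no no no no yes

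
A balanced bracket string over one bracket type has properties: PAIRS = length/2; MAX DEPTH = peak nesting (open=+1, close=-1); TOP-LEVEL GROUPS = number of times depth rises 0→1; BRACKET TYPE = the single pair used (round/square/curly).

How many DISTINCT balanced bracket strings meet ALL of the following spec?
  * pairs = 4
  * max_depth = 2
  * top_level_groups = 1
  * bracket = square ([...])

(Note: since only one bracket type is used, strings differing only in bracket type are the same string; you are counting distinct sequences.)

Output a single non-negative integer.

Answer: 1

Derivation:
Spec: pairs=4 depth=2 groups=1
Count(depth <= 2) = 1
Count(depth <= 1) = 0
Count(depth == 2) = 1 - 0 = 1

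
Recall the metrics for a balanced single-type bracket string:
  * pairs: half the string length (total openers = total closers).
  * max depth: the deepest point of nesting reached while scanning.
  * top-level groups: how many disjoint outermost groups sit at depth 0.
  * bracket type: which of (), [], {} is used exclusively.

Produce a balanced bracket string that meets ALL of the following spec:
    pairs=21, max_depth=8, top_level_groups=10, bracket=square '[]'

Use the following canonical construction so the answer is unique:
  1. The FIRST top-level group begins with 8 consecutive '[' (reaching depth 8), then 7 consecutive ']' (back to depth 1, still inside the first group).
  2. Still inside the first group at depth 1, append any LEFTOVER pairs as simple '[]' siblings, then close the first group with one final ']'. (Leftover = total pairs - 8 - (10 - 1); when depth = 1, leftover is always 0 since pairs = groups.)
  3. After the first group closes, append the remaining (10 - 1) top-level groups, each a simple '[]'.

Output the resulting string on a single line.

Answer: [[[[[[[[]]]]]]][][][][]][][][][][][][][][]

Derivation:
Spec: pairs=21 depth=8 groups=10
Leftover pairs = 21 - 8 - (10-1) = 4
First group: deep chain of depth 8 + 4 sibling pairs
Remaining 9 groups: simple '[]' each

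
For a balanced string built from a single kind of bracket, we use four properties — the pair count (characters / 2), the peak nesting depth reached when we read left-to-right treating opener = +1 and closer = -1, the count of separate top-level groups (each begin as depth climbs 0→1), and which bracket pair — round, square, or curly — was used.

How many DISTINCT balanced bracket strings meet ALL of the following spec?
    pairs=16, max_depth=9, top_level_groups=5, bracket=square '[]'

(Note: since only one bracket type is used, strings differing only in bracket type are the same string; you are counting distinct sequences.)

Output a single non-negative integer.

Spec: pairs=16 depth=9 groups=5
Count(depth <= 9) = 2413055
Count(depth <= 8) = 2404545
Count(depth == 9) = 2413055 - 2404545 = 8510

Answer: 8510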